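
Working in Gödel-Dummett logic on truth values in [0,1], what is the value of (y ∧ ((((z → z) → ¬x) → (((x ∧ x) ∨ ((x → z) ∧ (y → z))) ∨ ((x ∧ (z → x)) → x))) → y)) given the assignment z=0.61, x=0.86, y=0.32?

0.32

(z → z): 0.61 ≤ 0.61, so result = 1
¬x: Gödel ¬ of 0.86 = 0 (operand ≠ 0)
((z → z) → ¬x): 1 > 0, so result = 0
(x ∧ x) = min(0.86, 0.86) = 0.86
(x → z): 0.86 > 0.61, so result = 0.61
(y → z): 0.32 ≤ 0.61, so result = 1
((x → z) ∧ (y → z)) = min(0.61, 1) = 0.61
((x ∧ x) ∨ ((x → z) ∧ (y → z))) = max(0.86, 0.61) = 0.86
(z → x): 0.61 ≤ 0.86, so result = 1
(x ∧ (z → x)) = min(0.86, 1) = 0.86
((x ∧ (z → x)) → x): 0.86 ≤ 0.86, so result = 1
(((x ∧ x) ∨ ((x → z) ∧ (y → z))) ∨ ((x ∧ (z → x)) → x)) = max(0.86, 1) = 1
(((z → z) → ¬x) → (((x ∧ x) ∨ ((x → z) ∧ (y → z))) ∨ ((x ∧ (z → x)) → x))): 0 ≤ 1, so result = 1
((((z → z) → ¬x) → (((x ∧ x) ∨ ((x → z) ∧ (y → z))) ∨ ((x ∧ (z → x)) → x))) → y): 1 > 0.32, so result = 0.32
(y ∧ ((((z → z) → ¬x) → (((x ∧ x) ∨ ((x → z) ∧ (y → z))) ∨ ((x ∧ (z → x)) → x))) → y)) = min(0.32, 0.32) = 0.32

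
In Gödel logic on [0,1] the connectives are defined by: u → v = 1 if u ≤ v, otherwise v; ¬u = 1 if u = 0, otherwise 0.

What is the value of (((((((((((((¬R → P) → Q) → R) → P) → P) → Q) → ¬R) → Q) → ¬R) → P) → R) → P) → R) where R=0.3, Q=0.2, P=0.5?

¬R: Gödel ¬ of 0.3 = 0 (operand ≠ 0)
(¬R → P): 0 ≤ 0.5, so result = 1
((¬R → P) → Q): 1 > 0.2, so result = 0.2
(((¬R → P) → Q) → R): 0.2 ≤ 0.3, so result = 1
((((¬R → P) → Q) → R) → P): 1 > 0.5, so result = 0.5
(((((¬R → P) → Q) → R) → P) → P): 0.5 ≤ 0.5, so result = 1
((((((¬R → P) → Q) → R) → P) → P) → Q): 1 > 0.2, so result = 0.2
¬R: Gödel ¬ of 0.3 = 0 (operand ≠ 0)
(((((((¬R → P) → Q) → R) → P) → P) → Q) → ¬R): 0.2 > 0, so result = 0
((((((((¬R → P) → Q) → R) → P) → P) → Q) → ¬R) → Q): 0 ≤ 0.2, so result = 1
¬R: Gödel ¬ of 0.3 = 0 (operand ≠ 0)
(((((((((¬R → P) → Q) → R) → P) → P) → Q) → ¬R) → Q) → ¬R): 1 > 0, so result = 0
((((((((((¬R → P) → Q) → R) → P) → P) → Q) → ¬R) → Q) → ¬R) → P): 0 ≤ 0.5, so result = 1
(((((((((((¬R → P) → Q) → R) → P) → P) → Q) → ¬R) → Q) → ¬R) → P) → R): 1 > 0.3, so result = 0.3
((((((((((((¬R → P) → Q) → R) → P) → P) → Q) → ¬R) → Q) → ¬R) → P) → R) → P): 0.3 ≤ 0.5, so result = 1
(((((((((((((¬R → P) → Q) → R) → P) → P) → Q) → ¬R) → Q) → ¬R) → P) → R) → P) → R): 1 > 0.3, so result = 0.3

0.30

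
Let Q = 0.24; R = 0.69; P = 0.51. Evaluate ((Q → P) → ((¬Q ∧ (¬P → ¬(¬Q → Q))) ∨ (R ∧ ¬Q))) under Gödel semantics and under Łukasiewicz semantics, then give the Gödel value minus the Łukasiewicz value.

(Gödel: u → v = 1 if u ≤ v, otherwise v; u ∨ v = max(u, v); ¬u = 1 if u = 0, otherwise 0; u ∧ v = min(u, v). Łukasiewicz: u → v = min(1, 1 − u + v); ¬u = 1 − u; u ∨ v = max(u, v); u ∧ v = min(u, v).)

-0.76

Gödel evaluation:
  (Q → P): 0.24 ≤ 0.51, so result = 1
  ¬Q: Gödel ¬ of 0.24 = 0 (operand ≠ 0)
  ¬P: Gödel ¬ of 0.51 = 0 (operand ≠ 0)
  ¬Q: Gödel ¬ of 0.24 = 0 (operand ≠ 0)
  (¬Q → Q): 0 ≤ 0.24, so result = 1
  ¬(¬Q → Q): Gödel ¬ of 1 = 0 (operand ≠ 0)
  (¬P → ¬(¬Q → Q)): 0 ≤ 0, so result = 1
  (¬Q ∧ (¬P → ¬(¬Q → Q))) = min(0, 1) = 0
  ¬Q: Gödel ¬ of 0.24 = 0 (operand ≠ 0)
  (R ∧ ¬Q) = min(0.69, 0) = 0
  ((¬Q ∧ (¬P → ¬(¬Q → Q))) ∨ (R ∧ ¬Q)) = max(0, 0) = 0
  ((Q → P) → ((¬Q ∧ (¬P → ¬(¬Q → Q))) ∨ (R ∧ ¬Q))): 1 > 0, so result = 0
  Gödel value = 0
Łukasiewicz evaluation:
  (Q → P): min(1, 1 − 0.24 + 0.51) = 1
  ¬Q: Łukasiewicz ¬ gives 1 − 0.24 = 0.76
  ¬P: Łukasiewicz ¬ gives 1 − 0.51 = 0.49
  ¬Q: Łukasiewicz ¬ gives 1 − 0.24 = 0.76
  (¬Q → Q): min(1, 1 − 0.76 + 0.24) = 0.48
  ¬(¬Q → Q): Łukasiewicz ¬ gives 1 − 0.48 = 0.52
  (¬P → ¬(¬Q → Q)): min(1, 1 − 0.49 + 0.52) = 1
  (¬Q ∧ (¬P → ¬(¬Q → Q))) = min(0.76, 1) = 0.76
  ¬Q: Łukasiewicz ¬ gives 1 − 0.24 = 0.76
  (R ∧ ¬Q) = min(0.69, 0.76) = 0.69
  ((¬Q ∧ (¬P → ¬(¬Q → Q))) ∨ (R ∧ ¬Q)) = max(0.76, 0.69) = 0.76
  ((Q → P) → ((¬Q ∧ (¬P → ¬(¬Q → Q))) ∨ (R ∧ ¬Q))): min(1, 1 − 1 + 0.76) = 0.76
  Łukasiewicz value = 0.76
Difference: 0 − 0.76 = -0.76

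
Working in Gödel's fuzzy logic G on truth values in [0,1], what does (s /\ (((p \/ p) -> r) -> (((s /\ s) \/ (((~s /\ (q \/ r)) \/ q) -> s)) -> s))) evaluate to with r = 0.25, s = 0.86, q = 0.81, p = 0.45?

0.86

(p \/ p) = max(0.45, 0.45) = 0.45
((p \/ p) -> r): 0.45 > 0.25, so result = 0.25
(s /\ s) = min(0.86, 0.86) = 0.86
~s: Gödel ¬ of 0.86 = 0 (operand ≠ 0)
(q \/ r) = max(0.81, 0.25) = 0.81
(~s /\ (q \/ r)) = min(0, 0.81) = 0
((~s /\ (q \/ r)) \/ q) = max(0, 0.81) = 0.81
(((~s /\ (q \/ r)) \/ q) -> s): 0.81 ≤ 0.86, so result = 1
((s /\ s) \/ (((~s /\ (q \/ r)) \/ q) -> s)) = max(0.86, 1) = 1
(((s /\ s) \/ (((~s /\ (q \/ r)) \/ q) -> s)) -> s): 1 > 0.86, so result = 0.86
(((p \/ p) -> r) -> (((s /\ s) \/ (((~s /\ (q \/ r)) \/ q) -> s)) -> s)): 0.25 ≤ 0.86, so result = 1
(s /\ (((p \/ p) -> r) -> (((s /\ s) \/ (((~s /\ (q \/ r)) \/ q) -> s)) -> s))) = min(0.86, 1) = 0.86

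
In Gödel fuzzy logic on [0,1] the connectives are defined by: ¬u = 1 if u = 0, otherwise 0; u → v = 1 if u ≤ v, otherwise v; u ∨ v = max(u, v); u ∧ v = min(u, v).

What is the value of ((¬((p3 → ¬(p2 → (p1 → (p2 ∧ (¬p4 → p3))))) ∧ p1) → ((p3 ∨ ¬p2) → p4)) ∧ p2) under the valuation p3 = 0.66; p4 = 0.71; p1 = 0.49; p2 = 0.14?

0.14

¬p4: Gödel ¬ of 0.71 = 0 (operand ≠ 0)
(¬p4 → p3): 0 ≤ 0.66, so result = 1
(p2 ∧ (¬p4 → p3)) = min(0.14, 1) = 0.14
(p1 → (p2 ∧ (¬p4 → p3))): 0.49 > 0.14, so result = 0.14
(p2 → (p1 → (p2 ∧ (¬p4 → p3)))): 0.14 ≤ 0.14, so result = 1
¬(p2 → (p1 → (p2 ∧ (¬p4 → p3)))): Gödel ¬ of 1 = 0 (operand ≠ 0)
(p3 → ¬(p2 → (p1 → (p2 ∧ (¬p4 → p3))))): 0.66 > 0, so result = 0
((p3 → ¬(p2 → (p1 → (p2 ∧ (¬p4 → p3))))) ∧ p1) = min(0, 0.49) = 0
¬((p3 → ¬(p2 → (p1 → (p2 ∧ (¬p4 → p3))))) ∧ p1): Gödel ¬ of 0 = 1 (operand is 0)
¬p2: Gödel ¬ of 0.14 = 0 (operand ≠ 0)
(p3 ∨ ¬p2) = max(0.66, 0) = 0.66
((p3 ∨ ¬p2) → p4): 0.66 ≤ 0.71, so result = 1
(¬((p3 → ¬(p2 → (p1 → (p2 ∧ (¬p4 → p3))))) ∧ p1) → ((p3 ∨ ¬p2) → p4)): 1 ≤ 1, so result = 1
((¬((p3 → ¬(p2 → (p1 → (p2 ∧ (¬p4 → p3))))) ∧ p1) → ((p3 ∨ ¬p2) → p4)) ∧ p2) = min(1, 0.14) = 0.14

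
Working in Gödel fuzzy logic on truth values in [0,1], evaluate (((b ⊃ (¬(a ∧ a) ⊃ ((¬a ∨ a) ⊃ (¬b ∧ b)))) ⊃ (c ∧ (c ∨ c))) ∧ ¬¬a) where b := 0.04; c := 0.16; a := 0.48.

(a ∧ a) = min(0.48, 0.48) = 0.48
¬(a ∧ a): Gödel ¬ of 0.48 = 0 (operand ≠ 0)
¬a: Gödel ¬ of 0.48 = 0 (operand ≠ 0)
(¬a ∨ a) = max(0, 0.48) = 0.48
¬b: Gödel ¬ of 0.04 = 0 (operand ≠ 0)
(¬b ∧ b) = min(0, 0.04) = 0
((¬a ∨ a) ⊃ (¬b ∧ b)): 0.48 > 0, so result = 0
(¬(a ∧ a) ⊃ ((¬a ∨ a) ⊃ (¬b ∧ b))): 0 ≤ 0, so result = 1
(b ⊃ (¬(a ∧ a) ⊃ ((¬a ∨ a) ⊃ (¬b ∧ b)))): 0.04 ≤ 1, so result = 1
(c ∨ c) = max(0.16, 0.16) = 0.16
(c ∧ (c ∨ c)) = min(0.16, 0.16) = 0.16
((b ⊃ (¬(a ∧ a) ⊃ ((¬a ∨ a) ⊃ (¬b ∧ b)))) ⊃ (c ∧ (c ∨ c))): 1 > 0.16, so result = 0.16
¬a: Gödel ¬ of 0.48 = 0 (operand ≠ 0)
¬¬a: Gödel ¬ of 0 = 1 (operand is 0)
(((b ⊃ (¬(a ∧ a) ⊃ ((¬a ∨ a) ⊃ (¬b ∧ b)))) ⊃ (c ∧ (c ∨ c))) ∧ ¬¬a) = min(0.16, 1) = 0.16

0.16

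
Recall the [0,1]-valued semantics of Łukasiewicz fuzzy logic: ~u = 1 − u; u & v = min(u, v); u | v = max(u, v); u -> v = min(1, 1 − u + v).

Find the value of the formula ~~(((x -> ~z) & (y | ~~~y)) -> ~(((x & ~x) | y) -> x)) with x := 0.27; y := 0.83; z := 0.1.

0.73

~z: Łukasiewicz ¬ gives 1 − 0.1 = 0.9
(x -> ~z): min(1, 1 − 0.27 + 0.9) = 1
~y: Łukasiewicz ¬ gives 1 − 0.83 = 0.17
~~y: Łukasiewicz ¬ gives 1 − 0.17 = 0.83
~~~y: Łukasiewicz ¬ gives 1 − 0.83 = 0.17
(y | ~~~y) = max(0.83, 0.17) = 0.83
((x -> ~z) & (y | ~~~y)) = min(1, 0.83) = 0.83
~x: Łukasiewicz ¬ gives 1 − 0.27 = 0.73
(x & ~x) = min(0.27, 0.73) = 0.27
((x & ~x) | y) = max(0.27, 0.83) = 0.83
(((x & ~x) | y) -> x): min(1, 1 − 0.83 + 0.27) = 0.44
~(((x & ~x) | y) -> x): Łukasiewicz ¬ gives 1 − 0.44 = 0.56
(((x -> ~z) & (y | ~~~y)) -> ~(((x & ~x) | y) -> x)): min(1, 1 − 0.83 + 0.56) = 0.73
~(((x -> ~z) & (y | ~~~y)) -> ~(((x & ~x) | y) -> x)): Łukasiewicz ¬ gives 1 − 0.73 = 0.27
~~(((x -> ~z) & (y | ~~~y)) -> ~(((x & ~x) | y) -> x)): Łukasiewicz ¬ gives 1 − 0.27 = 0.73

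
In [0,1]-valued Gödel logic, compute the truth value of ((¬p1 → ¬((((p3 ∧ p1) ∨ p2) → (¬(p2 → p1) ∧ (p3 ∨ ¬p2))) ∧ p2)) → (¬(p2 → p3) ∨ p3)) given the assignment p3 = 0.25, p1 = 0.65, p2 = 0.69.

0.25

¬p1: Gödel ¬ of 0.65 = 0 (operand ≠ 0)
(p3 ∧ p1) = min(0.25, 0.65) = 0.25
((p3 ∧ p1) ∨ p2) = max(0.25, 0.69) = 0.69
(p2 → p1): 0.69 > 0.65, so result = 0.65
¬(p2 → p1): Gödel ¬ of 0.65 = 0 (operand ≠ 0)
¬p2: Gödel ¬ of 0.69 = 0 (operand ≠ 0)
(p3 ∨ ¬p2) = max(0.25, 0) = 0.25
(¬(p2 → p1) ∧ (p3 ∨ ¬p2)) = min(0, 0.25) = 0
(((p3 ∧ p1) ∨ p2) → (¬(p2 → p1) ∧ (p3 ∨ ¬p2))): 0.69 > 0, so result = 0
((((p3 ∧ p1) ∨ p2) → (¬(p2 → p1) ∧ (p3 ∨ ¬p2))) ∧ p2) = min(0, 0.69) = 0
¬((((p3 ∧ p1) ∨ p2) → (¬(p2 → p1) ∧ (p3 ∨ ¬p2))) ∧ p2): Gödel ¬ of 0 = 1 (operand is 0)
(¬p1 → ¬((((p3 ∧ p1) ∨ p2) → (¬(p2 → p1) ∧ (p3 ∨ ¬p2))) ∧ p2)): 0 ≤ 1, so result = 1
(p2 → p3): 0.69 > 0.25, so result = 0.25
¬(p2 → p3): Gödel ¬ of 0.25 = 0 (operand ≠ 0)
(¬(p2 → p3) ∨ p3) = max(0, 0.25) = 0.25
((¬p1 → ¬((((p3 ∧ p1) ∨ p2) → (¬(p2 → p1) ∧ (p3 ∨ ¬p2))) ∧ p2)) → (¬(p2 → p3) ∨ p3)): 1 > 0.25, so result = 0.25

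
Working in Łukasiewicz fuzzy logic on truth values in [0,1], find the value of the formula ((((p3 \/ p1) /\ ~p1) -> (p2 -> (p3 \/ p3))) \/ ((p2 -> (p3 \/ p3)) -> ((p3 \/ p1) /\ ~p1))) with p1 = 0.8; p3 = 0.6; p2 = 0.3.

1.00

(p3 \/ p1) = max(0.6, 0.8) = 0.8
~p1: Łukasiewicz ¬ gives 1 − 0.8 = 0.2
((p3 \/ p1) /\ ~p1) = min(0.8, 0.2) = 0.2
(p3 \/ p3) = max(0.6, 0.6) = 0.6
(p2 -> (p3 \/ p3)): min(1, 1 − 0.3 + 0.6) = 1
(((p3 \/ p1) /\ ~p1) -> (p2 -> (p3 \/ p3))): min(1, 1 − 0.2 + 1) = 1
(p3 \/ p3) = max(0.6, 0.6) = 0.6
(p2 -> (p3 \/ p3)): min(1, 1 − 0.3 + 0.6) = 1
(p3 \/ p1) = max(0.6, 0.8) = 0.8
~p1: Łukasiewicz ¬ gives 1 − 0.8 = 0.2
((p3 \/ p1) /\ ~p1) = min(0.8, 0.2) = 0.2
((p2 -> (p3 \/ p3)) -> ((p3 \/ p1) /\ ~p1)): min(1, 1 − 1 + 0.2) = 0.2
((((p3 \/ p1) /\ ~p1) -> (p2 -> (p3 \/ p3))) \/ ((p2 -> (p3 \/ p3)) -> ((p3 \/ p1) /\ ~p1))) = max(1, 0.2) = 1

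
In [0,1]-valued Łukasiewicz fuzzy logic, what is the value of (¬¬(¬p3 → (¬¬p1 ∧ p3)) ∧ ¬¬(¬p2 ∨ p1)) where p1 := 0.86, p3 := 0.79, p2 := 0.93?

0.86

¬p3: Łukasiewicz ¬ gives 1 − 0.79 = 0.21
¬p1: Łukasiewicz ¬ gives 1 − 0.86 = 0.14
¬¬p1: Łukasiewicz ¬ gives 1 − 0.14 = 0.86
(¬¬p1 ∧ p3) = min(0.86, 0.79) = 0.79
(¬p3 → (¬¬p1 ∧ p3)): min(1, 1 − 0.21 + 0.79) = 1
¬(¬p3 → (¬¬p1 ∧ p3)): Łukasiewicz ¬ gives 1 − 1 = 0
¬¬(¬p3 → (¬¬p1 ∧ p3)): Łukasiewicz ¬ gives 1 − 0 = 1
¬p2: Łukasiewicz ¬ gives 1 − 0.93 = 0.07
(¬p2 ∨ p1) = max(0.07, 0.86) = 0.86
¬(¬p2 ∨ p1): Łukasiewicz ¬ gives 1 − 0.86 = 0.14
¬¬(¬p2 ∨ p1): Łukasiewicz ¬ gives 1 − 0.14 = 0.86
(¬¬(¬p3 → (¬¬p1 ∧ p3)) ∧ ¬¬(¬p2 ∨ p1)) = min(1, 0.86) = 0.86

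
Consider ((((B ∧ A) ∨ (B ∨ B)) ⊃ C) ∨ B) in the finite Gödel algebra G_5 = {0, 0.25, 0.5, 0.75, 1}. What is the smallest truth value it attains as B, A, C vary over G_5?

The minimum is attained at B = 0.25, A = 0, C = 0:
  (B ∧ A) = min(0.25, 0) = 0
  (B ∨ B) = max(0.25, 0.25) = 0.25
  ((B ∧ A) ∨ (B ∨ B)) = max(0, 0.25) = 0.25
  (((B ∧ A) ∨ (B ∨ B)) ⊃ C): 0.25 > 0, so result = 0
  ((((B ∧ A) ∨ (B ∨ B)) ⊃ C) ∨ B) = max(0, 0.25) = 0.25
Checking all 125 assignments confirms none give a value below 0.25.

0.25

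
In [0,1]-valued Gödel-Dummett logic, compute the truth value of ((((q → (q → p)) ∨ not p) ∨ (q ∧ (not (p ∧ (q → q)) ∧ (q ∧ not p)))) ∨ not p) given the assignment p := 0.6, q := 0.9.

(q → p): 0.9 > 0.6, so result = 0.6
(q → (q → p)): 0.9 > 0.6, so result = 0.6
not p: Gödel ¬ of 0.6 = 0 (operand ≠ 0)
((q → (q → p)) ∨ not p) = max(0.6, 0) = 0.6
(q → q): 0.9 ≤ 0.9, so result = 1
(p ∧ (q → q)) = min(0.6, 1) = 0.6
not (p ∧ (q → q)): Gödel ¬ of 0.6 = 0 (operand ≠ 0)
not p: Gödel ¬ of 0.6 = 0 (operand ≠ 0)
(q ∧ not p) = min(0.9, 0) = 0
(not (p ∧ (q → q)) ∧ (q ∧ not p)) = min(0, 0) = 0
(q ∧ (not (p ∧ (q → q)) ∧ (q ∧ not p))) = min(0.9, 0) = 0
(((q → (q → p)) ∨ not p) ∨ (q ∧ (not (p ∧ (q → q)) ∧ (q ∧ not p)))) = max(0.6, 0) = 0.6
not p: Gödel ¬ of 0.6 = 0 (operand ≠ 0)
((((q → (q → p)) ∨ not p) ∨ (q ∧ (not (p ∧ (q → q)) ∧ (q ∧ not p)))) ∨ not p) = max(0.6, 0) = 0.6

0.60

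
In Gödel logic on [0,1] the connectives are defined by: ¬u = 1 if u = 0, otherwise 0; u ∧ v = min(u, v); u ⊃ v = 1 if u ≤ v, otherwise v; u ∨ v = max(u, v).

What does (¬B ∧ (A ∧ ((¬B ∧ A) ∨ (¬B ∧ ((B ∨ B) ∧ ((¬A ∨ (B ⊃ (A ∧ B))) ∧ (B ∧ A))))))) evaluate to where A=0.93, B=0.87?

¬B: Gödel ¬ of 0.87 = 0 (operand ≠ 0)
¬B: Gödel ¬ of 0.87 = 0 (operand ≠ 0)
(¬B ∧ A) = min(0, 0.93) = 0
¬B: Gödel ¬ of 0.87 = 0 (operand ≠ 0)
(B ∨ B) = max(0.87, 0.87) = 0.87
¬A: Gödel ¬ of 0.93 = 0 (operand ≠ 0)
(A ∧ B) = min(0.93, 0.87) = 0.87
(B ⊃ (A ∧ B)): 0.87 ≤ 0.87, so result = 1
(¬A ∨ (B ⊃ (A ∧ B))) = max(0, 1) = 1
(B ∧ A) = min(0.87, 0.93) = 0.87
((¬A ∨ (B ⊃ (A ∧ B))) ∧ (B ∧ A)) = min(1, 0.87) = 0.87
((B ∨ B) ∧ ((¬A ∨ (B ⊃ (A ∧ B))) ∧ (B ∧ A))) = min(0.87, 0.87) = 0.87
(¬B ∧ ((B ∨ B) ∧ ((¬A ∨ (B ⊃ (A ∧ B))) ∧ (B ∧ A)))) = min(0, 0.87) = 0
((¬B ∧ A) ∨ (¬B ∧ ((B ∨ B) ∧ ((¬A ∨ (B ⊃ (A ∧ B))) ∧ (B ∧ A))))) = max(0, 0) = 0
(A ∧ ((¬B ∧ A) ∨ (¬B ∧ ((B ∨ B) ∧ ((¬A ∨ (B ⊃ (A ∧ B))) ∧ (B ∧ A)))))) = min(0.93, 0) = 0
(¬B ∧ (A ∧ ((¬B ∧ A) ∨ (¬B ∧ ((B ∨ B) ∧ ((¬A ∨ (B ⊃ (A ∧ B))) ∧ (B ∧ A))))))) = min(0, 0) = 0

0.00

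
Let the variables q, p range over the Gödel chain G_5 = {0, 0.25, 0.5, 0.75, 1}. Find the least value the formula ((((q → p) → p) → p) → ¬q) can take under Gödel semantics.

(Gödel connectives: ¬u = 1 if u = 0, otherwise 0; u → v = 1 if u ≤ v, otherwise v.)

The minimum is attained at q = 0.25, p = 0.25:
  (q → p): 0.25 ≤ 0.25, so result = 1
  ((q → p) → p): 1 > 0.25, so result = 0.25
  (((q → p) → p) → p): 0.25 ≤ 0.25, so result = 1
  ¬q: Gödel ¬ of 0.25 = 0 (operand ≠ 0)
  ((((q → p) → p) → p) → ¬q): 1 > 0, so result = 0
Checking all 25 assignments confirms none give a value below 0.00.

0.00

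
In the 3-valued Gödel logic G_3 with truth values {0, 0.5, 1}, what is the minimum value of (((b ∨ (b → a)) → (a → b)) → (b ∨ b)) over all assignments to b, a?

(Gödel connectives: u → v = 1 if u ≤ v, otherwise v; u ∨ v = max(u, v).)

0.00

The minimum is attained at b = 0, a = 0:
  (b → a): 0 ≤ 0, so result = 1
  (b ∨ (b → a)) = max(0, 1) = 1
  (a → b): 0 ≤ 0, so result = 1
  ((b ∨ (b → a)) → (a → b)): 1 ≤ 1, so result = 1
  (b ∨ b) = max(0, 0) = 0
  (((b ∨ (b → a)) → (a → b)) → (b ∨ b)): 1 > 0, so result = 0
Checking all 9 assignments confirms none give a value below 0.00.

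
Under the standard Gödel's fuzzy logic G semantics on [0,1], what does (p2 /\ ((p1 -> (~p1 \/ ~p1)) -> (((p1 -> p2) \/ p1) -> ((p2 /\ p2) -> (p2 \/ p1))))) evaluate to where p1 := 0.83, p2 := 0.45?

~p1: Gödel ¬ of 0.83 = 0 (operand ≠ 0)
~p1: Gödel ¬ of 0.83 = 0 (operand ≠ 0)
(~p1 \/ ~p1) = max(0, 0) = 0
(p1 -> (~p1 \/ ~p1)): 0.83 > 0, so result = 0
(p1 -> p2): 0.83 > 0.45, so result = 0.45
((p1 -> p2) \/ p1) = max(0.45, 0.83) = 0.83
(p2 /\ p2) = min(0.45, 0.45) = 0.45
(p2 \/ p1) = max(0.45, 0.83) = 0.83
((p2 /\ p2) -> (p2 \/ p1)): 0.45 ≤ 0.83, so result = 1
(((p1 -> p2) \/ p1) -> ((p2 /\ p2) -> (p2 \/ p1))): 0.83 ≤ 1, so result = 1
((p1 -> (~p1 \/ ~p1)) -> (((p1 -> p2) \/ p1) -> ((p2 /\ p2) -> (p2 \/ p1)))): 0 ≤ 1, so result = 1
(p2 /\ ((p1 -> (~p1 \/ ~p1)) -> (((p1 -> p2) \/ p1) -> ((p2 /\ p2) -> (p2 \/ p1))))) = min(0.45, 1) = 0.45

0.45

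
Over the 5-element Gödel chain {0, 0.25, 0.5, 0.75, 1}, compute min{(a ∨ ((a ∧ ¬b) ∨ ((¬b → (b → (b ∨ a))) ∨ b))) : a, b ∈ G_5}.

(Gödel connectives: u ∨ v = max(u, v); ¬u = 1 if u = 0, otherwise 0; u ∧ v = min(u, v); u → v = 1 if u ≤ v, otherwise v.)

1.00

Every assignment gives 1. For instance at a = 0, b = 0:
  ¬b: Gödel ¬ of 0 = 1 (operand is 0)
  (a ∧ ¬b) = min(0, 1) = 0
  ¬b: Gödel ¬ of 0 = 1 (operand is 0)
  (b ∨ a) = max(0, 0) = 0
  (b → (b ∨ a)): 0 ≤ 0, so result = 1
  (¬b → (b → (b ∨ a))): 1 ≤ 1, so result = 1
  ((¬b → (b → (b ∨ a))) ∨ b) = max(1, 0) = 1
  ((a ∧ ¬b) ∨ ((¬b → (b → (b ∨ a))) ∨ b)) = max(0, 1) = 1
  (a ∨ ((a ∧ ¬b) ∨ ((¬b → (b → (b ∨ a))) ∨ b))) = max(0, 1) = 1
All 25 assignments give value 1 — the formula is a G_5-tautology.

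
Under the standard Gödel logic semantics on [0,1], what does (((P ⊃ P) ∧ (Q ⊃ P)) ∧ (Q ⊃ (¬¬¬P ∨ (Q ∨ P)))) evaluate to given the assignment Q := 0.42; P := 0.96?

(P ⊃ P): 0.96 ≤ 0.96, so result = 1
(Q ⊃ P): 0.42 ≤ 0.96, so result = 1
((P ⊃ P) ∧ (Q ⊃ P)) = min(1, 1) = 1
¬P: Gödel ¬ of 0.96 = 0 (operand ≠ 0)
¬¬P: Gödel ¬ of 0 = 1 (operand is 0)
¬¬¬P: Gödel ¬ of 1 = 0 (operand ≠ 0)
(Q ∨ P) = max(0.42, 0.96) = 0.96
(¬¬¬P ∨ (Q ∨ P)) = max(0, 0.96) = 0.96
(Q ⊃ (¬¬¬P ∨ (Q ∨ P))): 0.42 ≤ 0.96, so result = 1
(((P ⊃ P) ∧ (Q ⊃ P)) ∧ (Q ⊃ (¬¬¬P ∨ (Q ∨ P)))) = min(1, 1) = 1

1.00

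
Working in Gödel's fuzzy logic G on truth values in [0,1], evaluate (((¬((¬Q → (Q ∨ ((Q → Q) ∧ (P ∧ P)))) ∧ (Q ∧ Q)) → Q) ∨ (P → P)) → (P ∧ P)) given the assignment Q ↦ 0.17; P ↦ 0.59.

0.59

¬Q: Gödel ¬ of 0.17 = 0 (operand ≠ 0)
(Q → Q): 0.17 ≤ 0.17, so result = 1
(P ∧ P) = min(0.59, 0.59) = 0.59
((Q → Q) ∧ (P ∧ P)) = min(1, 0.59) = 0.59
(Q ∨ ((Q → Q) ∧ (P ∧ P))) = max(0.17, 0.59) = 0.59
(¬Q → (Q ∨ ((Q → Q) ∧ (P ∧ P)))): 0 ≤ 0.59, so result = 1
(Q ∧ Q) = min(0.17, 0.17) = 0.17
((¬Q → (Q ∨ ((Q → Q) ∧ (P ∧ P)))) ∧ (Q ∧ Q)) = min(1, 0.17) = 0.17
¬((¬Q → (Q ∨ ((Q → Q) ∧ (P ∧ P)))) ∧ (Q ∧ Q)): Gödel ¬ of 0.17 = 0 (operand ≠ 0)
(¬((¬Q → (Q ∨ ((Q → Q) ∧ (P ∧ P)))) ∧ (Q ∧ Q)) → Q): 0 ≤ 0.17, so result = 1
(P → P): 0.59 ≤ 0.59, so result = 1
((¬((¬Q → (Q ∨ ((Q → Q) ∧ (P ∧ P)))) ∧ (Q ∧ Q)) → Q) ∨ (P → P)) = max(1, 1) = 1
(P ∧ P) = min(0.59, 0.59) = 0.59
(((¬((¬Q → (Q ∨ ((Q → Q) ∧ (P ∧ P)))) ∧ (Q ∧ Q)) → Q) ∨ (P → P)) → (P ∧ P)): 1 > 0.59, so result = 0.59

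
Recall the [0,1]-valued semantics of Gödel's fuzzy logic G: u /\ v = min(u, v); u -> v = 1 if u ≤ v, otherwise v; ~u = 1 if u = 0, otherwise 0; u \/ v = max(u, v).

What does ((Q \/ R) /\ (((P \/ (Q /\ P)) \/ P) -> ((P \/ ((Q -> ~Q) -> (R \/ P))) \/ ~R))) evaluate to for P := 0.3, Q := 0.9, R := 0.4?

0.90

(Q \/ R) = max(0.9, 0.4) = 0.9
(Q /\ P) = min(0.9, 0.3) = 0.3
(P \/ (Q /\ P)) = max(0.3, 0.3) = 0.3
((P \/ (Q /\ P)) \/ P) = max(0.3, 0.3) = 0.3
~Q: Gödel ¬ of 0.9 = 0 (operand ≠ 0)
(Q -> ~Q): 0.9 > 0, so result = 0
(R \/ P) = max(0.4, 0.3) = 0.4
((Q -> ~Q) -> (R \/ P)): 0 ≤ 0.4, so result = 1
(P \/ ((Q -> ~Q) -> (R \/ P))) = max(0.3, 1) = 1
~R: Gödel ¬ of 0.4 = 0 (operand ≠ 0)
((P \/ ((Q -> ~Q) -> (R \/ P))) \/ ~R) = max(1, 0) = 1
(((P \/ (Q /\ P)) \/ P) -> ((P \/ ((Q -> ~Q) -> (R \/ P))) \/ ~R)): 0.3 ≤ 1, so result = 1
((Q \/ R) /\ (((P \/ (Q /\ P)) \/ P) -> ((P \/ ((Q -> ~Q) -> (R \/ P))) \/ ~R))) = min(0.9, 1) = 0.9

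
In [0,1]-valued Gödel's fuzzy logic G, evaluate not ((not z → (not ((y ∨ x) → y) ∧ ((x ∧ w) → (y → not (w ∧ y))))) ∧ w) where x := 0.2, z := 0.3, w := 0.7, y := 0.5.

not z: Gödel ¬ of 0.3 = 0 (operand ≠ 0)
(y ∨ x) = max(0.5, 0.2) = 0.5
((y ∨ x) → y): 0.5 ≤ 0.5, so result = 1
not ((y ∨ x) → y): Gödel ¬ of 1 = 0 (operand ≠ 0)
(x ∧ w) = min(0.2, 0.7) = 0.2
(w ∧ y) = min(0.7, 0.5) = 0.5
not (w ∧ y): Gödel ¬ of 0.5 = 0 (operand ≠ 0)
(y → not (w ∧ y)): 0.5 > 0, so result = 0
((x ∧ w) → (y → not (w ∧ y))): 0.2 > 0, so result = 0
(not ((y ∨ x) → y) ∧ ((x ∧ w) → (y → not (w ∧ y)))) = min(0, 0) = 0
(not z → (not ((y ∨ x) → y) ∧ ((x ∧ w) → (y → not (w ∧ y))))): 0 ≤ 0, so result = 1
((not z → (not ((y ∨ x) → y) ∧ ((x ∧ w) → (y → not (w ∧ y))))) ∧ w) = min(1, 0.7) = 0.7
not ((not z → (not ((y ∨ x) → y) ∧ ((x ∧ w) → (y → not (w ∧ y))))) ∧ w): Gödel ¬ of 0.7 = 0 (operand ≠ 0)

0.00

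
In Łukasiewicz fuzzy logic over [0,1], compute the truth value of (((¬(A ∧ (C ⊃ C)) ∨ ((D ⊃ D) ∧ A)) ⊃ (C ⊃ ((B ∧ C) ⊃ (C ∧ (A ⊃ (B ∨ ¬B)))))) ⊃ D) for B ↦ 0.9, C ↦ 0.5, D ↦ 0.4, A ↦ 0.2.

(C ⊃ C): min(1, 1 − 0.5 + 0.5) = 1
(A ∧ (C ⊃ C)) = min(0.2, 1) = 0.2
¬(A ∧ (C ⊃ C)): Łukasiewicz ¬ gives 1 − 0.2 = 0.8
(D ⊃ D): min(1, 1 − 0.4 + 0.4) = 1
((D ⊃ D) ∧ A) = min(1, 0.2) = 0.2
(¬(A ∧ (C ⊃ C)) ∨ ((D ⊃ D) ∧ A)) = max(0.8, 0.2) = 0.8
(B ∧ C) = min(0.9, 0.5) = 0.5
¬B: Łukasiewicz ¬ gives 1 − 0.9 = 0.1
(B ∨ ¬B) = max(0.9, 0.1) = 0.9
(A ⊃ (B ∨ ¬B)): min(1, 1 − 0.2 + 0.9) = 1
(C ∧ (A ⊃ (B ∨ ¬B))) = min(0.5, 1) = 0.5
((B ∧ C) ⊃ (C ∧ (A ⊃ (B ∨ ¬B)))): min(1, 1 − 0.5 + 0.5) = 1
(C ⊃ ((B ∧ C) ⊃ (C ∧ (A ⊃ (B ∨ ¬B))))): min(1, 1 − 0.5 + 1) = 1
((¬(A ∧ (C ⊃ C)) ∨ ((D ⊃ D) ∧ A)) ⊃ (C ⊃ ((B ∧ C) ⊃ (C ∧ (A ⊃ (B ∨ ¬B)))))): min(1, 1 − 0.8 + 1) = 1
(((¬(A ∧ (C ⊃ C)) ∨ ((D ⊃ D) ∧ A)) ⊃ (C ⊃ ((B ∧ C) ⊃ (C ∧ (A ⊃ (B ∨ ¬B)))))) ⊃ D): min(1, 1 − 1 + 0.4) = 0.4

0.40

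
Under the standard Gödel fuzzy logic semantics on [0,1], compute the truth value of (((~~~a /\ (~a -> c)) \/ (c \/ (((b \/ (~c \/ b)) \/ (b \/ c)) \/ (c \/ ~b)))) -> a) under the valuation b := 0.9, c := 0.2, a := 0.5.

0.50

~a: Gödel ¬ of 0.5 = 0 (operand ≠ 0)
~~a: Gödel ¬ of 0 = 1 (operand is 0)
~~~a: Gödel ¬ of 1 = 0 (operand ≠ 0)
~a: Gödel ¬ of 0.5 = 0 (operand ≠ 0)
(~a -> c): 0 ≤ 0.2, so result = 1
(~~~a /\ (~a -> c)) = min(0, 1) = 0
~c: Gödel ¬ of 0.2 = 0 (operand ≠ 0)
(~c \/ b) = max(0, 0.9) = 0.9
(b \/ (~c \/ b)) = max(0.9, 0.9) = 0.9
(b \/ c) = max(0.9, 0.2) = 0.9
((b \/ (~c \/ b)) \/ (b \/ c)) = max(0.9, 0.9) = 0.9
~b: Gödel ¬ of 0.9 = 0 (operand ≠ 0)
(c \/ ~b) = max(0.2, 0) = 0.2
(((b \/ (~c \/ b)) \/ (b \/ c)) \/ (c \/ ~b)) = max(0.9, 0.2) = 0.9
(c \/ (((b \/ (~c \/ b)) \/ (b \/ c)) \/ (c \/ ~b))) = max(0.2, 0.9) = 0.9
((~~~a /\ (~a -> c)) \/ (c \/ (((b \/ (~c \/ b)) \/ (b \/ c)) \/ (c \/ ~b)))) = max(0, 0.9) = 0.9
(((~~~a /\ (~a -> c)) \/ (c \/ (((b \/ (~c \/ b)) \/ (b \/ c)) \/ (c \/ ~b)))) -> a): 0.9 > 0.5, so result = 0.5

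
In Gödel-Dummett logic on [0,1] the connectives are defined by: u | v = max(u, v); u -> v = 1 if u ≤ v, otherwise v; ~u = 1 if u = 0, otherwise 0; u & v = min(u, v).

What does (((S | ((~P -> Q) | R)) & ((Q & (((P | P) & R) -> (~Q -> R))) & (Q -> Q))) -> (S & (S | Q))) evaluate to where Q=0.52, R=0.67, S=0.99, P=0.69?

~P: Gödel ¬ of 0.69 = 0 (operand ≠ 0)
(~P -> Q): 0 ≤ 0.52, so result = 1
((~P -> Q) | R) = max(1, 0.67) = 1
(S | ((~P -> Q) | R)) = max(0.99, 1) = 1
(P | P) = max(0.69, 0.69) = 0.69
((P | P) & R) = min(0.69, 0.67) = 0.67
~Q: Gödel ¬ of 0.52 = 0 (operand ≠ 0)
(~Q -> R): 0 ≤ 0.67, so result = 1
(((P | P) & R) -> (~Q -> R)): 0.67 ≤ 1, so result = 1
(Q & (((P | P) & R) -> (~Q -> R))) = min(0.52, 1) = 0.52
(Q -> Q): 0.52 ≤ 0.52, so result = 1
((Q & (((P | P) & R) -> (~Q -> R))) & (Q -> Q)) = min(0.52, 1) = 0.52
((S | ((~P -> Q) | R)) & ((Q & (((P | P) & R) -> (~Q -> R))) & (Q -> Q))) = min(1, 0.52) = 0.52
(S | Q) = max(0.99, 0.52) = 0.99
(S & (S | Q)) = min(0.99, 0.99) = 0.99
(((S | ((~P -> Q) | R)) & ((Q & (((P | P) & R) -> (~Q -> R))) & (Q -> Q))) -> (S & (S | Q))): 0.52 ≤ 0.99, so result = 1

1.00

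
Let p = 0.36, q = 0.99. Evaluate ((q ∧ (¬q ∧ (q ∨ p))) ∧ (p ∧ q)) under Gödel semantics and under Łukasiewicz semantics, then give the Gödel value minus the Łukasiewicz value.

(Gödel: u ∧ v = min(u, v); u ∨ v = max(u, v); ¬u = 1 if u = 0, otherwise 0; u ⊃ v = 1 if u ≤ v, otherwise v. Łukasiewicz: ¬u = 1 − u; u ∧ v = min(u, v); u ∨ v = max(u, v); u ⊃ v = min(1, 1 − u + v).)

Gödel evaluation:
  ¬q: Gödel ¬ of 0.99 = 0 (operand ≠ 0)
  (q ∨ p) = max(0.99, 0.36) = 0.99
  (¬q ∧ (q ∨ p)) = min(0, 0.99) = 0
  (q ∧ (¬q ∧ (q ∨ p))) = min(0.99, 0) = 0
  (p ∧ q) = min(0.36, 0.99) = 0.36
  ((q ∧ (¬q ∧ (q ∨ p))) ∧ (p ∧ q)) = min(0, 0.36) = 0
  Gödel value = 0
Łukasiewicz evaluation:
  ¬q: Łukasiewicz ¬ gives 1 − 0.99 = 0.01
  (q ∨ p) = max(0.99, 0.36) = 0.99
  (¬q ∧ (q ∨ p)) = min(0.01, 0.99) = 0.01
  (q ∧ (¬q ∧ (q ∨ p))) = min(0.99, 0.01) = 0.01
  (p ∧ q) = min(0.36, 0.99) = 0.36
  ((q ∧ (¬q ∧ (q ∨ p))) ∧ (p ∧ q)) = min(0.01, 0.36) = 0.01
  Łukasiewicz value = 0.01
Difference: 0 − 0.01 = -0.01

-0.01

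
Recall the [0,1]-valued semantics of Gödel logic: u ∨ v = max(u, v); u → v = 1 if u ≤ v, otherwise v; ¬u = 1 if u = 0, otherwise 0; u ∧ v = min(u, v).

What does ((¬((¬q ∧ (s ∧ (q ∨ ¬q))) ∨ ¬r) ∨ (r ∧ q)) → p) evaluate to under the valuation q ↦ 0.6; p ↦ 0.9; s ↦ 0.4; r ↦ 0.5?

¬q: Gödel ¬ of 0.6 = 0 (operand ≠ 0)
¬q: Gödel ¬ of 0.6 = 0 (operand ≠ 0)
(q ∨ ¬q) = max(0.6, 0) = 0.6
(s ∧ (q ∨ ¬q)) = min(0.4, 0.6) = 0.4
(¬q ∧ (s ∧ (q ∨ ¬q))) = min(0, 0.4) = 0
¬r: Gödel ¬ of 0.5 = 0 (operand ≠ 0)
((¬q ∧ (s ∧ (q ∨ ¬q))) ∨ ¬r) = max(0, 0) = 0
¬((¬q ∧ (s ∧ (q ∨ ¬q))) ∨ ¬r): Gödel ¬ of 0 = 1 (operand is 0)
(r ∧ q) = min(0.5, 0.6) = 0.5
(¬((¬q ∧ (s ∧ (q ∨ ¬q))) ∨ ¬r) ∨ (r ∧ q)) = max(1, 0.5) = 1
((¬((¬q ∧ (s ∧ (q ∨ ¬q))) ∨ ¬r) ∨ (r ∧ q)) → p): 1 > 0.9, so result = 0.9

0.90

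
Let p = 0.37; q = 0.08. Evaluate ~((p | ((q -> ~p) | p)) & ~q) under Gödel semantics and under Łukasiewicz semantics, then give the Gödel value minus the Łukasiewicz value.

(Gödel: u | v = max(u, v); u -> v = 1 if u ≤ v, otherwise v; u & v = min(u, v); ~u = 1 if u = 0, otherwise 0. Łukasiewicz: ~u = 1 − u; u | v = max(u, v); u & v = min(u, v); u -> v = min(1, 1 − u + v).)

Gödel evaluation:
  ~p: Gödel ¬ of 0.37 = 0 (operand ≠ 0)
  (q -> ~p): 0.08 > 0, so result = 0
  ((q -> ~p) | p) = max(0, 0.37) = 0.37
  (p | ((q -> ~p) | p)) = max(0.37, 0.37) = 0.37
  ~q: Gödel ¬ of 0.08 = 0 (operand ≠ 0)
  ((p | ((q -> ~p) | p)) & ~q) = min(0.37, 0) = 0
  ~((p | ((q -> ~p) | p)) & ~q): Gödel ¬ of 0 = 1 (operand is 0)
  Gödel value = 1
Łukasiewicz evaluation:
  ~p: Łukasiewicz ¬ gives 1 − 0.37 = 0.63
  (q -> ~p): min(1, 1 − 0.08 + 0.63) = 1
  ((q -> ~p) | p) = max(1, 0.37) = 1
  (p | ((q -> ~p) | p)) = max(0.37, 1) = 1
  ~q: Łukasiewicz ¬ gives 1 − 0.08 = 0.92
  ((p | ((q -> ~p) | p)) & ~q) = min(1, 0.92) = 0.92
  ~((p | ((q -> ~p) | p)) & ~q): Łukasiewicz ¬ gives 1 − 0.92 = 0.08
  Łukasiewicz value = 0.08
Difference: 1 − 0.08 = 0.92

0.92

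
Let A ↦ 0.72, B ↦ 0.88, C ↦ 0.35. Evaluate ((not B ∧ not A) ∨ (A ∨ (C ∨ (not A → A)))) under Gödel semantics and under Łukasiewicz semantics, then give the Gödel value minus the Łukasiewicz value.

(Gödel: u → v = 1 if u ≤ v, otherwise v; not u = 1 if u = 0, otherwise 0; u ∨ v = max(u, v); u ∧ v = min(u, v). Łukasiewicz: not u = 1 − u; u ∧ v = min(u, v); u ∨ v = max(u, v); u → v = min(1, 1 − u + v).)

Gödel evaluation:
  not B: Gödel ¬ of 0.88 = 0 (operand ≠ 0)
  not A: Gödel ¬ of 0.72 = 0 (operand ≠ 0)
  (not B ∧ not A) = min(0, 0) = 0
  not A: Gödel ¬ of 0.72 = 0 (operand ≠ 0)
  (not A → A): 0 ≤ 0.72, so result = 1
  (C ∨ (not A → A)) = max(0.35, 1) = 1
  (A ∨ (C ∨ (not A → A))) = max(0.72, 1) = 1
  ((not B ∧ not A) ∨ (A ∨ (C ∨ (not A → A)))) = max(0, 1) = 1
  Gödel value = 1
Łukasiewicz evaluation:
  not B: Łukasiewicz ¬ gives 1 − 0.88 = 0.12
  not A: Łukasiewicz ¬ gives 1 − 0.72 = 0.28
  (not B ∧ not A) = min(0.12, 0.28) = 0.12
  not A: Łukasiewicz ¬ gives 1 − 0.72 = 0.28
  (not A → A): min(1, 1 − 0.28 + 0.72) = 1
  (C ∨ (not A → A)) = max(0.35, 1) = 1
  (A ∨ (C ∨ (not A → A))) = max(0.72, 1) = 1
  ((not B ∧ not A) ∨ (A ∨ (C ∨ (not A → A)))) = max(0.12, 1) = 1
  Łukasiewicz value = 1
Difference: 1 − 1 = 0.00

0.00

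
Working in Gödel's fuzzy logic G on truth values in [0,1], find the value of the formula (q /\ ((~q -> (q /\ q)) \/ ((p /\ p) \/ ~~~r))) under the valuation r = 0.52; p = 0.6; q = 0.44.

~q: Gödel ¬ of 0.44 = 0 (operand ≠ 0)
(q /\ q) = min(0.44, 0.44) = 0.44
(~q -> (q /\ q)): 0 ≤ 0.44, so result = 1
(p /\ p) = min(0.6, 0.6) = 0.6
~r: Gödel ¬ of 0.52 = 0 (operand ≠ 0)
~~r: Gödel ¬ of 0 = 1 (operand is 0)
~~~r: Gödel ¬ of 1 = 0 (operand ≠ 0)
((p /\ p) \/ ~~~r) = max(0.6, 0) = 0.6
((~q -> (q /\ q)) \/ ((p /\ p) \/ ~~~r)) = max(1, 0.6) = 1
(q /\ ((~q -> (q /\ q)) \/ ((p /\ p) \/ ~~~r))) = min(0.44, 1) = 0.44

0.44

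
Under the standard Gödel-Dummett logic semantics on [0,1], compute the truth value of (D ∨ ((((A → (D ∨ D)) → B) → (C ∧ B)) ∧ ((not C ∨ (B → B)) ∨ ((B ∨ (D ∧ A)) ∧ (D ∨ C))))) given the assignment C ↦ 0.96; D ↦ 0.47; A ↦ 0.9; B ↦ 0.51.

(D ∨ D) = max(0.47, 0.47) = 0.47
(A → (D ∨ D)): 0.9 > 0.47, so result = 0.47
((A → (D ∨ D)) → B): 0.47 ≤ 0.51, so result = 1
(C ∧ B) = min(0.96, 0.51) = 0.51
(((A → (D ∨ D)) → B) → (C ∧ B)): 1 > 0.51, so result = 0.51
not C: Gödel ¬ of 0.96 = 0 (operand ≠ 0)
(B → B): 0.51 ≤ 0.51, so result = 1
(not C ∨ (B → B)) = max(0, 1) = 1
(D ∧ A) = min(0.47, 0.9) = 0.47
(B ∨ (D ∧ A)) = max(0.51, 0.47) = 0.51
(D ∨ C) = max(0.47, 0.96) = 0.96
((B ∨ (D ∧ A)) ∧ (D ∨ C)) = min(0.51, 0.96) = 0.51
((not C ∨ (B → B)) ∨ ((B ∨ (D ∧ A)) ∧ (D ∨ C))) = max(1, 0.51) = 1
((((A → (D ∨ D)) → B) → (C ∧ B)) ∧ ((not C ∨ (B → B)) ∨ ((B ∨ (D ∧ A)) ∧ (D ∨ C)))) = min(0.51, 1) = 0.51
(D ∨ ((((A → (D ∨ D)) → B) → (C ∧ B)) ∧ ((not C ∨ (B → B)) ∨ ((B ∨ (D ∧ A)) ∧ (D ∨ C))))) = max(0.47, 0.51) = 0.51

0.51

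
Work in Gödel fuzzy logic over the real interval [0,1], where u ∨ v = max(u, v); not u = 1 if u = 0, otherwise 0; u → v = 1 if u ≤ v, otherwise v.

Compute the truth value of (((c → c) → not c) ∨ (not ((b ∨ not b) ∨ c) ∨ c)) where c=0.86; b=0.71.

(c → c): 0.86 ≤ 0.86, so result = 1
not c: Gödel ¬ of 0.86 = 0 (operand ≠ 0)
((c → c) → not c): 1 > 0, so result = 0
not b: Gödel ¬ of 0.71 = 0 (operand ≠ 0)
(b ∨ not b) = max(0.71, 0) = 0.71
((b ∨ not b) ∨ c) = max(0.71, 0.86) = 0.86
not ((b ∨ not b) ∨ c): Gödel ¬ of 0.86 = 0 (operand ≠ 0)
(not ((b ∨ not b) ∨ c) ∨ c) = max(0, 0.86) = 0.86
(((c → c) → not c) ∨ (not ((b ∨ not b) ∨ c) ∨ c)) = max(0, 0.86) = 0.86

0.86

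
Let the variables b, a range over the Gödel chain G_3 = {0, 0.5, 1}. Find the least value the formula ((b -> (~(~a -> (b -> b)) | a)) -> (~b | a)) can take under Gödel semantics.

The minimum is attained at b = 0.5, a = 0.5:
  ~a: Gödel ¬ of 0.5 = 0 (operand ≠ 0)
  (b -> b): 0.5 ≤ 0.5, so result = 1
  (~a -> (b -> b)): 0 ≤ 1, so result = 1
  ~(~a -> (b -> b)): Gödel ¬ of 1 = 0 (operand ≠ 0)
  (~(~a -> (b -> b)) | a) = max(0, 0.5) = 0.5
  (b -> (~(~a -> (b -> b)) | a)): 0.5 ≤ 0.5, so result = 1
  ~b: Gödel ¬ of 0.5 = 0 (operand ≠ 0)
  (~b | a) = max(0, 0.5) = 0.5
  ((b -> (~(~a -> (b -> b)) | a)) -> (~b | a)): 1 > 0.5, so result = 0.5
Checking all 9 assignments confirms none give a value below 0.50.

0.50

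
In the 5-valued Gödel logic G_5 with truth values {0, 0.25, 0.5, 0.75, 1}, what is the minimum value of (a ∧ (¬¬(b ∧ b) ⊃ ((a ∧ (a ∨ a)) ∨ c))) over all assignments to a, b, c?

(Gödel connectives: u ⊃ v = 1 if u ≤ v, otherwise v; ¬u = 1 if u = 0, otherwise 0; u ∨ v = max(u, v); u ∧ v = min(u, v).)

0.00

The minimum is attained at a = 0, b = 0, c = 0:
  (b ∧ b) = min(0, 0) = 0
  ¬(b ∧ b): Gödel ¬ of 0 = 1 (operand is 0)
  ¬¬(b ∧ b): Gödel ¬ of 1 = 0 (operand ≠ 0)
  (a ∨ a) = max(0, 0) = 0
  (a ∧ (a ∨ a)) = min(0, 0) = 0
  ((a ∧ (a ∨ a)) ∨ c) = max(0, 0) = 0
  (¬¬(b ∧ b) ⊃ ((a ∧ (a ∨ a)) ∨ c)): 0 ≤ 0, so result = 1
  (a ∧ (¬¬(b ∧ b) ⊃ ((a ∧ (a ∨ a)) ∨ c))) = min(0, 1) = 0
Checking all 125 assignments confirms none give a value below 0.00.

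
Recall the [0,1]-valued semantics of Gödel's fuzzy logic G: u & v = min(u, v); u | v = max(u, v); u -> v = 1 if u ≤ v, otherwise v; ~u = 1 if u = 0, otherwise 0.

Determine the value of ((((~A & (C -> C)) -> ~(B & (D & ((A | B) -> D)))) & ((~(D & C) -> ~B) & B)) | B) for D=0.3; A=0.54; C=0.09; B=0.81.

~A: Gödel ¬ of 0.54 = 0 (operand ≠ 0)
(C -> C): 0.09 ≤ 0.09, so result = 1
(~A & (C -> C)) = min(0, 1) = 0
(A | B) = max(0.54, 0.81) = 0.81
((A | B) -> D): 0.81 > 0.3, so result = 0.3
(D & ((A | B) -> D)) = min(0.3, 0.3) = 0.3
(B & (D & ((A | B) -> D))) = min(0.81, 0.3) = 0.3
~(B & (D & ((A | B) -> D))): Gödel ¬ of 0.3 = 0 (operand ≠ 0)
((~A & (C -> C)) -> ~(B & (D & ((A | B) -> D)))): 0 ≤ 0, so result = 1
(D & C) = min(0.3, 0.09) = 0.09
~(D & C): Gödel ¬ of 0.09 = 0 (operand ≠ 0)
~B: Gödel ¬ of 0.81 = 0 (operand ≠ 0)
(~(D & C) -> ~B): 0 ≤ 0, so result = 1
((~(D & C) -> ~B) & B) = min(1, 0.81) = 0.81
(((~A & (C -> C)) -> ~(B & (D & ((A | B) -> D)))) & ((~(D & C) -> ~B) & B)) = min(1, 0.81) = 0.81
((((~A & (C -> C)) -> ~(B & (D & ((A | B) -> D)))) & ((~(D & C) -> ~B) & B)) | B) = max(0.81, 0.81) = 0.81

0.81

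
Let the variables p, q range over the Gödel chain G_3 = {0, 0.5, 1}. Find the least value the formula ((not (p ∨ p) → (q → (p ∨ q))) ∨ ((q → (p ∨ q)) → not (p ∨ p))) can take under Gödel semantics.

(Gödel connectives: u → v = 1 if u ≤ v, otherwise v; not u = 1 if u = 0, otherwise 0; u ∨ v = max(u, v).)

Every assignment gives 1. For instance at p = 0, q = 0:
  (p ∨ p) = max(0, 0) = 0
  not (p ∨ p): Gödel ¬ of 0 = 1 (operand is 0)
  (p ∨ q) = max(0, 0) = 0
  (q → (p ∨ q)): 0 ≤ 0, so result = 1
  (not (p ∨ p) → (q → (p ∨ q))): 1 ≤ 1, so result = 1
  (p ∨ q) = max(0, 0) = 0
  (q → (p ∨ q)): 0 ≤ 0, so result = 1
  (p ∨ p) = max(0, 0) = 0
  not (p ∨ p): Gödel ¬ of 0 = 1 (operand is 0)
  ((q → (p ∨ q)) → not (p ∨ p)): 1 ≤ 1, so result = 1
  ((not (p ∨ p) → (q → (p ∨ q))) ∨ ((q → (p ∨ q)) → not (p ∨ p))) = max(1, 1) = 1
All 9 assignments give value 1 — the formula is a G_3-tautology.

1.00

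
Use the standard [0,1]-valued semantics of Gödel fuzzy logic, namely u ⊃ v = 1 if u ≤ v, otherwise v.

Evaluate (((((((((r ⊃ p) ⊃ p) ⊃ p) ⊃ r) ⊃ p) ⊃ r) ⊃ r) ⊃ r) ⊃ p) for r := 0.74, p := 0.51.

0.51

(r ⊃ p): 0.74 > 0.51, so result = 0.51
((r ⊃ p) ⊃ p): 0.51 ≤ 0.51, so result = 1
(((r ⊃ p) ⊃ p) ⊃ p): 1 > 0.51, so result = 0.51
((((r ⊃ p) ⊃ p) ⊃ p) ⊃ r): 0.51 ≤ 0.74, so result = 1
(((((r ⊃ p) ⊃ p) ⊃ p) ⊃ r) ⊃ p): 1 > 0.51, so result = 0.51
((((((r ⊃ p) ⊃ p) ⊃ p) ⊃ r) ⊃ p) ⊃ r): 0.51 ≤ 0.74, so result = 1
(((((((r ⊃ p) ⊃ p) ⊃ p) ⊃ r) ⊃ p) ⊃ r) ⊃ r): 1 > 0.74, so result = 0.74
((((((((r ⊃ p) ⊃ p) ⊃ p) ⊃ r) ⊃ p) ⊃ r) ⊃ r) ⊃ r): 0.74 ≤ 0.74, so result = 1
(((((((((r ⊃ p) ⊃ p) ⊃ p) ⊃ r) ⊃ p) ⊃ r) ⊃ r) ⊃ r) ⊃ p): 1 > 0.51, so result = 0.51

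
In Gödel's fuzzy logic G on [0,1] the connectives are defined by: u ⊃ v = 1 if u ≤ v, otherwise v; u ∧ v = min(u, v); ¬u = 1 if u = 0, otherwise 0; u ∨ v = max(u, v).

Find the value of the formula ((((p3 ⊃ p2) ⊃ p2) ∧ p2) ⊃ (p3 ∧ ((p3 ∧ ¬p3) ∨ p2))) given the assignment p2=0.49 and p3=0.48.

(p3 ⊃ p2): 0.48 ≤ 0.49, so result = 1
((p3 ⊃ p2) ⊃ p2): 1 > 0.49, so result = 0.49
(((p3 ⊃ p2) ⊃ p2) ∧ p2) = min(0.49, 0.49) = 0.49
¬p3: Gödel ¬ of 0.48 = 0 (operand ≠ 0)
(p3 ∧ ¬p3) = min(0.48, 0) = 0
((p3 ∧ ¬p3) ∨ p2) = max(0, 0.49) = 0.49
(p3 ∧ ((p3 ∧ ¬p3) ∨ p2)) = min(0.48, 0.49) = 0.48
((((p3 ⊃ p2) ⊃ p2) ∧ p2) ⊃ (p3 ∧ ((p3 ∧ ¬p3) ∨ p2))): 0.49 > 0.48, so result = 0.48

0.48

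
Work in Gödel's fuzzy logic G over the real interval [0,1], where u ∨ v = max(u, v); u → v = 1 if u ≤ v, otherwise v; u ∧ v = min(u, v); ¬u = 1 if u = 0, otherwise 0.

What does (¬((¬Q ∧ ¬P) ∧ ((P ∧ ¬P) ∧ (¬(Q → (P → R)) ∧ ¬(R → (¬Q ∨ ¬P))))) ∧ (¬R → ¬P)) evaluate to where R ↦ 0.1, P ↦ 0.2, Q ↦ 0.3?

¬Q: Gödel ¬ of 0.3 = 0 (operand ≠ 0)
¬P: Gödel ¬ of 0.2 = 0 (operand ≠ 0)
(¬Q ∧ ¬P) = min(0, 0) = 0
¬P: Gödel ¬ of 0.2 = 0 (operand ≠ 0)
(P ∧ ¬P) = min(0.2, 0) = 0
(P → R): 0.2 > 0.1, so result = 0.1
(Q → (P → R)): 0.3 > 0.1, so result = 0.1
¬(Q → (P → R)): Gödel ¬ of 0.1 = 0 (operand ≠ 0)
¬Q: Gödel ¬ of 0.3 = 0 (operand ≠ 0)
¬P: Gödel ¬ of 0.2 = 0 (operand ≠ 0)
(¬Q ∨ ¬P) = max(0, 0) = 0
(R → (¬Q ∨ ¬P)): 0.1 > 0, so result = 0
¬(R → (¬Q ∨ ¬P)): Gödel ¬ of 0 = 1 (operand is 0)
(¬(Q → (P → R)) ∧ ¬(R → (¬Q ∨ ¬P))) = min(0, 1) = 0
((P ∧ ¬P) ∧ (¬(Q → (P → R)) ∧ ¬(R → (¬Q ∨ ¬P)))) = min(0, 0) = 0
((¬Q ∧ ¬P) ∧ ((P ∧ ¬P) ∧ (¬(Q → (P → R)) ∧ ¬(R → (¬Q ∨ ¬P))))) = min(0, 0) = 0
¬((¬Q ∧ ¬P) ∧ ((P ∧ ¬P) ∧ (¬(Q → (P → R)) ∧ ¬(R → (¬Q ∨ ¬P))))): Gödel ¬ of 0 = 1 (operand is 0)
¬R: Gödel ¬ of 0.1 = 0 (operand ≠ 0)
¬P: Gödel ¬ of 0.2 = 0 (operand ≠ 0)
(¬R → ¬P): 0 ≤ 0, so result = 1
(¬((¬Q ∧ ¬P) ∧ ((P ∧ ¬P) ∧ (¬(Q → (P → R)) ∧ ¬(R → (¬Q ∨ ¬P))))) ∧ (¬R → ¬P)) = min(1, 1) = 1

1.00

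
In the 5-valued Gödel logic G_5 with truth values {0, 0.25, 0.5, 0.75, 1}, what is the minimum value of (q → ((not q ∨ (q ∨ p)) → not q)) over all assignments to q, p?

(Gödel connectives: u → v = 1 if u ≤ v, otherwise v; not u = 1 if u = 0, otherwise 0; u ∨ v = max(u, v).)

0.00

The minimum is attained at q = 0.25, p = 0:
  not q: Gödel ¬ of 0.25 = 0 (operand ≠ 0)
  (q ∨ p) = max(0.25, 0) = 0.25
  (not q ∨ (q ∨ p)) = max(0, 0.25) = 0.25
  not q: Gödel ¬ of 0.25 = 0 (operand ≠ 0)
  ((not q ∨ (q ∨ p)) → not q): 0.25 > 0, so result = 0
  (q → ((not q ∨ (q ∨ p)) → not q)): 0.25 > 0, so result = 0
Checking all 25 assignments confirms none give a value below 0.00.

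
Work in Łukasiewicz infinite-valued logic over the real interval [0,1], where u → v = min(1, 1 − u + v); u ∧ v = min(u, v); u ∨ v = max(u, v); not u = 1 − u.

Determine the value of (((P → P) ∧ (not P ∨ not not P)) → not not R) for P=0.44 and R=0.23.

(P → P): min(1, 1 − 0.44 + 0.44) = 1
not P: Łukasiewicz ¬ gives 1 − 0.44 = 0.56
not P: Łukasiewicz ¬ gives 1 − 0.44 = 0.56
not not P: Łukasiewicz ¬ gives 1 − 0.56 = 0.44
(not P ∨ not not P) = max(0.56, 0.44) = 0.56
((P → P) ∧ (not P ∨ not not P)) = min(1, 0.56) = 0.56
not R: Łukasiewicz ¬ gives 1 − 0.23 = 0.77
not not R: Łukasiewicz ¬ gives 1 − 0.77 = 0.23
(((P → P) ∧ (not P ∨ not not P)) → not not R): min(1, 1 − 0.56 + 0.23) = 0.67

0.67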